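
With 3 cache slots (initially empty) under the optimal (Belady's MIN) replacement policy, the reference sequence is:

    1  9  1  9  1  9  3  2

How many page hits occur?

1: fault, frames {1}
9: fault, frames {1,9}
1: hit
9: hit
1: hit
9: hit
3: fault, frames {1,9,3}
2: fault, evict 3, frames {1,9,2}
Hits: 4.

4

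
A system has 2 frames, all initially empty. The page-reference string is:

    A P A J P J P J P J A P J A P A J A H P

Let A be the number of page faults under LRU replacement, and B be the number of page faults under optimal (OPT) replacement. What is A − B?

Under LRU: F F . F F . . . . . F F F F F . F . F F → 12 faults.
Under OPT: F F . F . . . . . . F . F . F . F . F F → 9 faults.
A − B = 12 − 9 = 3.

3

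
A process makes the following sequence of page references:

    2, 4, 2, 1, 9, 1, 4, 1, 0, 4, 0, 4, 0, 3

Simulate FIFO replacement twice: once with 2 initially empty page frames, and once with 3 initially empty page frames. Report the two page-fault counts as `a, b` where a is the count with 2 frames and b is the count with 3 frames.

9, 7

2 frames: F F . F F . F F F F . . . F → 9 faults.
3 frames: F F . F F . . . F F . . . F → 7 faults.
7 < 9: adding a frame reduced faults, as is typical.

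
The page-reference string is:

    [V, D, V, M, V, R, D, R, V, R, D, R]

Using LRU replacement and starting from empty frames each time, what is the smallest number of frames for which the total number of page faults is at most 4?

4

f=1: 12 faults
f=2: 7 faults
f=3: 5 faults
f=4: 4 faults
Smallest f with faults ≤ 4 is 4.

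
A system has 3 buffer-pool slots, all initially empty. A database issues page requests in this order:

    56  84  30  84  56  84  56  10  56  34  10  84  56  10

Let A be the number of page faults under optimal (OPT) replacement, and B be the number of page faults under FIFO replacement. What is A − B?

-2

Under OPT: F F F . . . . F . F . . F . → 6 faults.
Under FIFO: F F F . . . . F F F . F . F → 8 faults.
A − B = 6 − 8 = -2.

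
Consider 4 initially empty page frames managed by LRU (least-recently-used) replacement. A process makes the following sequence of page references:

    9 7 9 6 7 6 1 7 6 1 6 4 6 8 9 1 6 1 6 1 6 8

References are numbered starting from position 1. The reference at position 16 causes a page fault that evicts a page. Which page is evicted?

pos 1: 9 → fault, frames {9}
pos 2: 7 → fault, frames {9,7}
pos 3: 9 → hit
pos 4: 6 → fault, frames {7,9,6}
pos 5: 7 → hit
pos 6: 6 → hit
pos 7: 1 → fault, frames {9,7,6,1}
pos 8: 7 → hit
pos 9: 6 → hit
pos 10: 1 → hit
pos 11: 6 → hit
pos 12: 4 → fault, evict 9, frames {7,1,6,4}
pos 13: 6 → hit
pos 14: 8 → fault, evict 7, frames {1,4,6,8}
pos 15: 9 → fault, evict 1, frames {4,6,8,9}
pos 16: 1 → fault, evict 4, frames {6,8,9,1}
At position 16, page 4 is evicted.

4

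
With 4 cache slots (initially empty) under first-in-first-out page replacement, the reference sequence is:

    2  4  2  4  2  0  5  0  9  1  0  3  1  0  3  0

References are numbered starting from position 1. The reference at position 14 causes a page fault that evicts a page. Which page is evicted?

pos 1: 2: miss, frames {2}
pos 2: 4: miss, frames {2,4}
pos 3: 2: hit
pos 4: 4: hit
pos 5: 2: hit
pos 6: 0: miss, frames {2,4,0}
pos 7: 5: miss, frames {2,4,0,5}
pos 8: 0: hit
pos 9: 9: miss, evict 2, frames {4,0,5,9}
pos 10: 1: miss, evict 4, frames {0,5,9,1}
pos 11: 0: hit
pos 12: 3: miss, evict 0, frames {5,9,1,3}
pos 13: 1: hit
pos 14: 0: miss, evict 5, frames {9,1,3,0}
At position 14, page 5 is evicted.

5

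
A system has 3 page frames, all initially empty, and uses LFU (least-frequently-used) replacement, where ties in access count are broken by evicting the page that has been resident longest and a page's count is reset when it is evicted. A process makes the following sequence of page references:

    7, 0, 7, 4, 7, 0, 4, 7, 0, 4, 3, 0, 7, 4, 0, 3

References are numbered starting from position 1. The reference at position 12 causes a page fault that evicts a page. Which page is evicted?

pos 1: 7: fault, frames (7)
pos 2: 0: fault, frames (7 0)
pos 3: 7: hit
pos 4: 4: fault, frames (7 0 4)
pos 5: 7: hit
pos 6: 0: hit
pos 7: 4: hit
pos 8: 7: hit
pos 9: 0: hit
pos 10: 4: hit
pos 11: 3: fault, evict 0, frames (7 4 3)
pos 12: 0: fault, evict 3, frames (7 4 0)
At position 12, page 3 is evicted.

3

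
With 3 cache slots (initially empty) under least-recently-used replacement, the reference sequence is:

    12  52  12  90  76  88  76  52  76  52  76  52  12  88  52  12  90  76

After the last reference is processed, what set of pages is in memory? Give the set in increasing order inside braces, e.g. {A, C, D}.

12 → fault, frames {12}
52 → fault, frames {12,52}
12 → hit
90 → fault, frames {52,12,90}
76 → fault, evict 52, frames {12,90,76}
88 → fault, evict 12, frames {90,76,88}
76 → hit
52 → fault, evict 90, frames {88,76,52}
76 → hit
52 → hit
76 → hit
52 → hit
12 → fault, evict 88, frames {76,52,12}
88 → fault, evict 76, frames {52,12,88}
52 → hit
12 → hit
90 → fault, evict 88, frames {52,12,90}
76 → fault, evict 52, frames {12,90,76}

{12, 76, 90}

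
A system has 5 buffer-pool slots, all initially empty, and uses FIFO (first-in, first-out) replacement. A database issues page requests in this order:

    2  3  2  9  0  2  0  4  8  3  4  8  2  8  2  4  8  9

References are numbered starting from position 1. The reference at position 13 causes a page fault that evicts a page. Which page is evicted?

pos 1: 2 -> miss, frames {2}
pos 2: 3 -> miss, frames {2,3}
pos 3: 2 -> hit
pos 4: 9 -> miss, frames {2,3,9}
pos 5: 0 -> miss, frames {2,3,9,0}
pos 6: 2 -> hit
pos 7: 0 -> hit
pos 8: 4 -> miss, frames {2,3,9,0,4}
pos 9: 8 -> miss, evict 2, frames {3,9,0,4,8}
pos 10: 3 -> hit
pos 11: 4 -> hit
pos 12: 8 -> hit
pos 13: 2 -> miss, evict 3, frames {9,0,4,8,2}
At position 13, page 3 is evicted.

3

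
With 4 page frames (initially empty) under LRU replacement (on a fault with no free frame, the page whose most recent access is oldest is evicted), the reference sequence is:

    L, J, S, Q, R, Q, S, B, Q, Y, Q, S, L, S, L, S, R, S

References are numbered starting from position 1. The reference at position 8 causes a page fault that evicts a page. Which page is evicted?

J

pos 1: L: fault, frames {L}
pos 2: J: fault, frames {L,J}
pos 3: S: fault, frames {L,J,S}
pos 4: Q: fault, frames {L,J,S,Q}
pos 5: R: fault, evict L, frames {J,S,Q,R}
pos 6: Q: hit
pos 7: S: hit
pos 8: B: fault, evict J, frames {R,Q,S,B}
At position 8, page J is evicted.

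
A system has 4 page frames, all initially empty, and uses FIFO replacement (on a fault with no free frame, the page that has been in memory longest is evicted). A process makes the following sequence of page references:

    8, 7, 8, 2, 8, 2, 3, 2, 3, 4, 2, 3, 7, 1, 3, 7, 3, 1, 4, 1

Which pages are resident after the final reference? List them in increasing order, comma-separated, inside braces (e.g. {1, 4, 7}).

{1, 3, 4, 7}

8: fault, frames {8}
7: fault, frames {8,7}
8: hit
2: fault, frames {8,7,2}
8: hit
2: hit
3: fault, frames {8,7,2,3}
2: hit
3: hit
4: fault, evict 8, frames {7,2,3,4}
2: hit
3: hit
7: hit
1: fault, evict 7, frames {2,3,4,1}
3: hit
7: fault, evict 2, frames {3,4,1,7}
3: hit
1: hit
4: hit
1: hit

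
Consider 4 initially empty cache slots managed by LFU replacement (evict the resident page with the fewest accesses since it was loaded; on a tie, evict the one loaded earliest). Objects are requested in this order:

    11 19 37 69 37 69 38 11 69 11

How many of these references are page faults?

11: miss, frames [11]
19: miss, frames [11, 19]
37: miss, frames [11, 19, 37]
69: miss, frames [11, 19, 37, 69]
37: hit
69: hit
38: miss, evict 11, frames [19, 37, 69, 38]
11: miss, evict 19, frames [37, 69, 38, 11]
69: hit
11: hit
Page faults: 6.

6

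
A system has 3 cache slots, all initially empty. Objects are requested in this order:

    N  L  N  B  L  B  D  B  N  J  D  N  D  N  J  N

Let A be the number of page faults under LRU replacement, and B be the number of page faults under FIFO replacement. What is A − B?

Under LRU: F F . F . . F . F F F . . . . . → 7 faults.
Under FIFO: F F . F . . F . F F . . . . . . → 6 faults.
A − B = 7 − 6 = 1.

1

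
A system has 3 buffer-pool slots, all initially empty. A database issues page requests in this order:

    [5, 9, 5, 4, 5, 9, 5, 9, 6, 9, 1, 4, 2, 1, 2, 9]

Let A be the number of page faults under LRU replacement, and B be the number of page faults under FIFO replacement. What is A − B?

1

Under LRU: F F . F . . . . F . F F F . . F → 8 faults.
Under FIFO: F F . F . . . . F . F . F . . F → 7 faults.
A − B = 8 − 7 = 1.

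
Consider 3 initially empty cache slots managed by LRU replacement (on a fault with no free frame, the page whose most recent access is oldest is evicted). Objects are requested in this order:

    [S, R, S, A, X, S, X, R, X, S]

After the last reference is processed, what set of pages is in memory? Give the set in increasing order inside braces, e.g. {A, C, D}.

S -> fault, frames (S)
R -> fault, frames (S R)
S -> hit
A -> fault, frames (R S A)
X -> fault, evict R, frames (S A X)
S -> hit
X -> hit
R -> fault, evict A, frames (S X R)
X -> hit
S -> hit

{R, S, X}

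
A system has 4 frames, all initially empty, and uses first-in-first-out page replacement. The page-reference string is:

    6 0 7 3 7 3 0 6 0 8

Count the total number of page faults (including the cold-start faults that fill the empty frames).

6: fault, frames {6}
0: fault, frames {6,0}
7: fault, frames {6,0,7}
3: fault, frames {6,0,7,3}
7: hit
3: hit
0: hit
6: hit
0: hit
8: fault, evict 6, frames {0,7,3,8}
Page faults: 5.

5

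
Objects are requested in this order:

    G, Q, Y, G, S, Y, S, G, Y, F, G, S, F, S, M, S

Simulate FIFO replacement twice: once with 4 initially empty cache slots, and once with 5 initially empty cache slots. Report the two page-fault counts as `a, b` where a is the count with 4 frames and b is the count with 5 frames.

4 frames: F F F . F . . . . F F . . . F . → 7 faults.
5 frames: F F F . F . . . . F . . . . F . → 6 faults.
6 < 7: adding a frame reduced faults, as is typical.

7, 6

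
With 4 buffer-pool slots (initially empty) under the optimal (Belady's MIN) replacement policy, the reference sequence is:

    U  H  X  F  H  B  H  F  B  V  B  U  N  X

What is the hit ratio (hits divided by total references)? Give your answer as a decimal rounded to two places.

0.43

U -> fault, frames (U)
H -> fault, frames (U H)
X -> fault, frames (U H X)
F -> fault, frames (U H X F)
H -> hit
B -> fault, evict X, frames (U H F B)
H -> hit
F -> hit
B -> hit
V -> fault, evict F, frames (U H B V)
B -> hit
U -> hit
N -> fault, evict V, frames (U H B N)
X -> fault, evict N, frames (U H B X)
Hits: 6 of 14 references → 6/14 = 0.4286.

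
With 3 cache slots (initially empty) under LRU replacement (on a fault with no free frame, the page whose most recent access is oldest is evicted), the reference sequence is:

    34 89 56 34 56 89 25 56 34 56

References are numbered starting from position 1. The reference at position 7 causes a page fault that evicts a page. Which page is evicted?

pos 1: 34: miss, frames (34)
pos 2: 89: miss, frames (34 89)
pos 3: 56: miss, frames (34 89 56)
pos 4: 34: hit
pos 5: 56: hit
pos 6: 89: hit
pos 7: 25: miss, evict 34, frames (56 89 25)
At position 7, page 34 is evicted.

34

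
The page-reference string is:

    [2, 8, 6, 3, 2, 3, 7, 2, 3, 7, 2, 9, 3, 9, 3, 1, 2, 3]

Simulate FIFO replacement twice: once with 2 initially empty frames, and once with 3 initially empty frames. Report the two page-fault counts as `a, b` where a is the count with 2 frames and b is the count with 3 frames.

2 frames: F F F F F . F . F . F F F . . F F F → 13 faults.
3 frames: F F F F F . F . . . . F F . . F F . → 10 faults.
10 < 13: adding a frame reduced faults, as is typical.

13, 10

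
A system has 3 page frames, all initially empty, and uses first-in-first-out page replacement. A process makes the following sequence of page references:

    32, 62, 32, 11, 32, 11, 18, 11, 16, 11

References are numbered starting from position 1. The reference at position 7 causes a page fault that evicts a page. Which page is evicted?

pos 1: 32 -> fault, frames {32}
pos 2: 62 -> fault, frames {32,62}
pos 3: 32 -> hit
pos 4: 11 -> fault, frames {32,62,11}
pos 5: 32 -> hit
pos 6: 11 -> hit
pos 7: 18 -> fault, evict 32, frames {62,11,18}
At position 7, page 32 is evicted.

32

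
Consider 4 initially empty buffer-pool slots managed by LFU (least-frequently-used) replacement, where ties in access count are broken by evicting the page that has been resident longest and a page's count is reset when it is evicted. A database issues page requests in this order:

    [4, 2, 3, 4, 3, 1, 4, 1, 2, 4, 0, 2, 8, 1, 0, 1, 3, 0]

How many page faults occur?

4: fault, frames {4}
2: fault, frames {4,2}
3: fault, frames {4,2,3}
4: hit
3: hit
1: fault, frames {4,2,3,1}
4: hit
1: hit
2: hit
4: hit
0: fault, evict 2, frames {4,3,1,0}
2: fault, evict 0, frames {4,3,1,2}
8: fault, evict 2, frames {4,3,1,8}
1: hit
0: fault, evict 8, frames {4,3,1,0}
1: hit
3: hit
0: hit
Page faults: 8.

8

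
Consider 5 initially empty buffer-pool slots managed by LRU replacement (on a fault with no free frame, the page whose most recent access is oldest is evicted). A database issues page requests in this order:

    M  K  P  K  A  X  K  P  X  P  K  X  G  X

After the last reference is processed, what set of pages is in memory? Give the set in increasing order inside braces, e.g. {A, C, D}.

{A, G, K, P, X}

M -> miss, frames (M)
K -> miss, frames (M K)
P -> miss, frames (M K P)
K -> hit
A -> miss, frames (M P K A)
X -> miss, frames (M P K A X)
K -> hit
P -> hit
X -> hit
P -> hit
K -> hit
X -> hit
G -> miss, evict M, frames (A P K X G)
X -> hit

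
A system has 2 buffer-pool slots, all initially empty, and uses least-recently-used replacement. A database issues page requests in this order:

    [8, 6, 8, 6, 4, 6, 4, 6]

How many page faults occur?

3

8 → fault, frames {8}
6 → fault, frames {8,6}
8 → hit
6 → hit
4 → fault, evict 8, frames {6,4}
6 → hit
4 → hit
6 → hit
Page faults: 3.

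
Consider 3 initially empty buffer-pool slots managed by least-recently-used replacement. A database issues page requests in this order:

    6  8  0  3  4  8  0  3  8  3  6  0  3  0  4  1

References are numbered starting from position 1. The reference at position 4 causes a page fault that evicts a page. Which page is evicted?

6

pos 1: 6: miss, frames {6}
pos 2: 8: miss, frames {6,8}
pos 3: 0: miss, frames {6,8,0}
pos 4: 3: miss, evict 6, frames {8,0,3}
At position 4, page 6 is evicted.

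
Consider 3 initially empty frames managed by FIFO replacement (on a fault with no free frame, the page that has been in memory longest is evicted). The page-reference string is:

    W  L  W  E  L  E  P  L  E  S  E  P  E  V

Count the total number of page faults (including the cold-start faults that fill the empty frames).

W -> fault, frames (W)
L -> fault, frames (W L)
W -> hit
E -> fault, frames (W L E)
L -> hit
E -> hit
P -> fault, evict W, frames (L E P)
L -> hit
E -> hit
S -> fault, evict L, frames (E P S)
E -> hit
P -> hit
E -> hit
V -> fault, evict E, frames (P S V)
Page faults: 6.

6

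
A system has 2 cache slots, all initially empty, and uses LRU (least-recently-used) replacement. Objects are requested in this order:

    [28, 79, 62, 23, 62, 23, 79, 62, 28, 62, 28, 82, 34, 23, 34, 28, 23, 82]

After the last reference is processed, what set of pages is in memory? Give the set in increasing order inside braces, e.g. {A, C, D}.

28 → fault, frames {28}
79 → fault, frames {28,79}
62 → fault, evict 28, frames {79,62}
23 → fault, evict 79, frames {62,23}
62 → hit
23 → hit
79 → fault, evict 62, frames {23,79}
62 → fault, evict 23, frames {79,62}
28 → fault, evict 79, frames {62,28}
62 → hit
28 → hit
82 → fault, evict 62, frames {28,82}
34 → fault, evict 28, frames {82,34}
23 → fault, evict 82, frames {34,23}
34 → hit
28 → fault, evict 23, frames {34,28}
23 → fault, evict 34, frames {28,23}
82 → fault, evict 28, frames {23,82}

{23, 82}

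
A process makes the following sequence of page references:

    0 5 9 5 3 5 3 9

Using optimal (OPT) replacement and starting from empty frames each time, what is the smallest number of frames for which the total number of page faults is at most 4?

3

f=1: 8 faults
f=2: 5 faults
f=3: 4 faults
f=4: 4 faults
Smallest f with faults ≤ 4 is 3.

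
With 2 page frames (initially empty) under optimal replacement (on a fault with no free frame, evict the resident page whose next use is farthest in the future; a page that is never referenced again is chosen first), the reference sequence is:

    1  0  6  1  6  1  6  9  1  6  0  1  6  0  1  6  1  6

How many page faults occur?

8

1 → miss, frames [1]
0 → miss, frames [1, 0]
6 → miss, evict 0, frames [1, 6]
1 → hit
6 → hit
1 → hit
6 → hit
9 → miss, evict 6, frames [1, 9]
1 → hit
6 → miss, evict 9, frames [1, 6]
0 → miss, evict 6, frames [1, 0]
1 → hit
6 → miss, evict 1, frames [0, 6]
0 → hit
1 → miss, evict 0, frames [6, 1]
6 → hit
1 → hit
6 → hit
Page faults: 8.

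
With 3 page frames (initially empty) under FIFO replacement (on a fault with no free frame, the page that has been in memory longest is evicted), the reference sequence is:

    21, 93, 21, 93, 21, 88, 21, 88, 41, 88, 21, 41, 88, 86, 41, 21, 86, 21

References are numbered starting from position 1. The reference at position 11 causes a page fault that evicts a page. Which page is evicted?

93

pos 1: 21 -> miss, frames (21)
pos 2: 93 -> miss, frames (21 93)
pos 3: 21 -> hit
pos 4: 93 -> hit
pos 5: 21 -> hit
pos 6: 88 -> miss, frames (21 93 88)
pos 7: 21 -> hit
pos 8: 88 -> hit
pos 9: 41 -> miss, evict 21, frames (93 88 41)
pos 10: 88 -> hit
pos 11: 21 -> miss, evict 93, frames (88 41 21)
At position 11, page 93 is evicted.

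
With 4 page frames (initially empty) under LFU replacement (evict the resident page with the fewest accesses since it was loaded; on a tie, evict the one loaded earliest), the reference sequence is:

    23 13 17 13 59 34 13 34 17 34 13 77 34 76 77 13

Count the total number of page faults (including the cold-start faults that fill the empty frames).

23 -> miss, frames {23}
13 -> miss, frames {23,13}
17 -> miss, frames {23,13,17}
13 -> hit
59 -> miss, frames {23,13,17,59}
34 -> miss, evict 23, frames {13,17,59,34}
13 -> hit
34 -> hit
17 -> hit
34 -> hit
13 -> hit
77 -> miss, evict 59, frames {13,17,34,77}
34 -> hit
76 -> miss, evict 77, frames {13,17,34,76}
77 -> miss, evict 76, frames {13,17,34,77}
13 -> hit
Page faults: 8.

8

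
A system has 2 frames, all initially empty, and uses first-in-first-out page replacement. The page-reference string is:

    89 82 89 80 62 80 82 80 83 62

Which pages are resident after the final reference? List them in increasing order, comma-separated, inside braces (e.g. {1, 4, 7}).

{62, 83}

89: fault, frames {89}
82: fault, frames {89,82}
89: hit
80: fault, evict 89, frames {82,80}
62: fault, evict 82, frames {80,62}
80: hit
82: fault, evict 80, frames {62,82}
80: fault, evict 62, frames {82,80}
83: fault, evict 82, frames {80,83}
62: fault, evict 80, frames {83,62}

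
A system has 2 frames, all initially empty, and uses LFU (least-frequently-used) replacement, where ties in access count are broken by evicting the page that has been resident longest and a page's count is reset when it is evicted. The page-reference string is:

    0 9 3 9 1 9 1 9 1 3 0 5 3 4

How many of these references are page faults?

9

0: fault, frames (0)
9: fault, frames (0 9)
3: fault, evict 0, frames (9 3)
9: hit
1: fault, evict 3, frames (9 1)
9: hit
1: hit
9: hit
1: hit
3: fault, evict 1, frames (9 3)
0: fault, evict 3, frames (9 0)
5: fault, evict 0, frames (9 5)
3: fault, evict 5, frames (9 3)
4: fault, evict 3, frames (9 4)
Page faults: 9.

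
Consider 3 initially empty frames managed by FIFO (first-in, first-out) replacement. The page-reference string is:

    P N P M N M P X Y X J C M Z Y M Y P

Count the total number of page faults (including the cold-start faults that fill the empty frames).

P -> fault, frames {P}
N -> fault, frames {P,N}
P -> hit
M -> fault, frames {P,N,M}
N -> hit
M -> hit
P -> hit
X -> fault, evict P, frames {N,M,X}
Y -> fault, evict N, frames {M,X,Y}
X -> hit
J -> fault, evict M, frames {X,Y,J}
C -> fault, evict X, frames {Y,J,C}
M -> fault, evict Y, frames {J,C,M}
Z -> fault, evict J, frames {C,M,Z}
Y -> fault, evict C, frames {M,Z,Y}
M -> hit
Y -> hit
P -> fault, evict M, frames {Z,Y,P}
Page faults: 11.

11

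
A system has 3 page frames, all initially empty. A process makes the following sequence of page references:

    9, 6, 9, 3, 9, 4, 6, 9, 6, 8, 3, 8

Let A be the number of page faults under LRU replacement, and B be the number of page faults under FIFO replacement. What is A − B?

-1

Under LRU: F F . F . F F . . F F . → 7 faults.
Under FIFO: F F . F . F . F F F F . → 8 faults.
A − B = 7 − 8 = -1.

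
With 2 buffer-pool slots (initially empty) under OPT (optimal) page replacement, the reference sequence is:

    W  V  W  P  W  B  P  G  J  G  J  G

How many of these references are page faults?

W -> fault, frames (W)
V -> fault, frames (W V)
W -> hit
P -> fault, evict V, frames (W P)
W -> hit
B -> fault, evict W, frames (P B)
P -> hit
G -> fault, evict B, frames (P G)
J -> fault, evict P, frames (G J)
G -> hit
J -> hit
G -> hit
Page faults: 6.

6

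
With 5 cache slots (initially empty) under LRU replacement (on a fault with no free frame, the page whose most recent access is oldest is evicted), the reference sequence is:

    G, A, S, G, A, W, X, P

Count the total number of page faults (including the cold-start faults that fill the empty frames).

6

G: miss, frames [G]
A: miss, frames [G, A]
S: miss, frames [G, A, S]
G: hit
A: hit
W: miss, frames [S, G, A, W]
X: miss, frames [S, G, A, W, X]
P: miss, evict S, frames [G, A, W, X, P]
Page faults: 6.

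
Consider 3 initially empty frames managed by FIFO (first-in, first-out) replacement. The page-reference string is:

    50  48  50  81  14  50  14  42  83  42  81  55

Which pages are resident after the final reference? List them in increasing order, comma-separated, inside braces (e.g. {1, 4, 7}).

{55, 81, 83}

50 -> fault, frames (50)
48 -> fault, frames (50 48)
50 -> hit
81 -> fault, frames (50 48 81)
14 -> fault, evict 50, frames (48 81 14)
50 -> fault, evict 48, frames (81 14 50)
14 -> hit
42 -> fault, evict 81, frames (14 50 42)
83 -> fault, evict 14, frames (50 42 83)
42 -> hit
81 -> fault, evict 50, frames (42 83 81)
55 -> fault, evict 42, frames (83 81 55)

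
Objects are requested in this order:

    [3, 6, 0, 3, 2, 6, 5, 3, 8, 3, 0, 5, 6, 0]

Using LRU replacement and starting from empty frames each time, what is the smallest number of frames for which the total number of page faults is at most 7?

f=1: 14 faults
f=2: 13 faults
f=3: 11 faults
f=4: 8 faults
f=5: 7 faults
f=6: 6 faults
Smallest f with faults ≤ 7 is 5.

5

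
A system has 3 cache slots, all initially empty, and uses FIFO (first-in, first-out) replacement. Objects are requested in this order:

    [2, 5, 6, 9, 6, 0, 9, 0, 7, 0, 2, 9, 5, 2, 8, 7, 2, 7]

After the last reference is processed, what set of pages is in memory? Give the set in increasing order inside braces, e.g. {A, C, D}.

2 → fault, frames {2}
5 → fault, frames {2,5}
6 → fault, frames {2,5,6}
9 → fault, evict 2, frames {5,6,9}
6 → hit
0 → fault, evict 5, frames {6,9,0}
9 → hit
0 → hit
7 → fault, evict 6, frames {9,0,7}
0 → hit
2 → fault, evict 9, frames {0,7,2}
9 → fault, evict 0, frames {7,2,9}
5 → fault, evict 7, frames {2,9,5}
2 → hit
8 → fault, evict 2, frames {9,5,8}
7 → fault, evict 9, frames {5,8,7}
2 → fault, evict 5, frames {8,7,2}
7 → hit

{2, 7, 8}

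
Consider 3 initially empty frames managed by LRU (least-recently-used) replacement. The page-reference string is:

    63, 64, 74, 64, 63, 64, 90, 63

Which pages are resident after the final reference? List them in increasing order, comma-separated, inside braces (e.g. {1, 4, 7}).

{63, 64, 90}

63 -> miss, frames {63}
64 -> miss, frames {63,64}
74 -> miss, frames {63,64,74}
64 -> hit
63 -> hit
64 -> hit
90 -> miss, evict 74, frames {63,64,90}
63 -> hit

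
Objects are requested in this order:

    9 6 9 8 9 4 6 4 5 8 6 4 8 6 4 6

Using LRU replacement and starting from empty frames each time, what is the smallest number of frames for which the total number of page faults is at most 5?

5

f=1: 16 faults
f=2: 12 faults
f=3: 9 faults
f=4: 6 faults
f=5: 5 faults
Smallest f with faults ≤ 5 is 5.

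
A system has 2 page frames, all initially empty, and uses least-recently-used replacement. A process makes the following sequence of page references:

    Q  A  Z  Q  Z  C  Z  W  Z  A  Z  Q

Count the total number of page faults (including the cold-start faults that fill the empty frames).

8

Q → fault, frames [Q]
A → fault, frames [Q, A]
Z → fault, evict Q, frames [A, Z]
Q → fault, evict A, frames [Z, Q]
Z → hit
C → fault, evict Q, frames [Z, C]
Z → hit
W → fault, evict C, frames [Z, W]
Z → hit
A → fault, evict W, frames [Z, A]
Z → hit
Q → fault, evict A, frames [Z, Q]
Page faults: 8.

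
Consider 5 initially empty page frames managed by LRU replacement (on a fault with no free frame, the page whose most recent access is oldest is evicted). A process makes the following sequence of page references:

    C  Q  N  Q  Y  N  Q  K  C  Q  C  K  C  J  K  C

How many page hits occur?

10

C → fault, frames {C}
Q → fault, frames {C,Q}
N → fault, frames {C,Q,N}
Q → hit
Y → fault, frames {C,N,Q,Y}
N → hit
Q → hit
K → fault, frames {C,Y,N,Q,K}
C → hit
Q → hit
C → hit
K → hit
C → hit
J → fault, evict Y, frames {N,Q,K,C,J}
K → hit
C → hit
Hits: 10.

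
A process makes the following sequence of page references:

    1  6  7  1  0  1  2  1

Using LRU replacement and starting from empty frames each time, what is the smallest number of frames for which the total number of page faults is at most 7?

f=1: 8 faults
f=2: 6 faults
f=3: 5 faults
f=4: 5 faults
f=5: 5 faults
Smallest f with faults ≤ 7 is 2.

2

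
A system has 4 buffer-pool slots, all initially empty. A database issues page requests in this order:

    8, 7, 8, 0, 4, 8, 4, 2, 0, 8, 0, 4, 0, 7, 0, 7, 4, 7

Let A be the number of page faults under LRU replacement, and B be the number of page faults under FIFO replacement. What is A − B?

Under LRU: F F . F F . . F . . . . . F . . . . → 6 faults.
Under FIFO: F F . F F . . F . F . . . F F . F . → 9 faults.
A − B = 6 − 9 = -3.

-3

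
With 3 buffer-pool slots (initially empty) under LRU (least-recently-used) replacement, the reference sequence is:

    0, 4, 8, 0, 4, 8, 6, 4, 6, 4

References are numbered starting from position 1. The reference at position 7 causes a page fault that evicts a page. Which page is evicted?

pos 1: 0 → miss, frames (0)
pos 2: 4 → miss, frames (0 4)
pos 3: 8 → miss, frames (0 4 8)
pos 4: 0 → hit
pos 5: 4 → hit
pos 6: 8 → hit
pos 7: 6 → miss, evict 0, frames (4 8 6)
At position 7, page 0 is evicted.

0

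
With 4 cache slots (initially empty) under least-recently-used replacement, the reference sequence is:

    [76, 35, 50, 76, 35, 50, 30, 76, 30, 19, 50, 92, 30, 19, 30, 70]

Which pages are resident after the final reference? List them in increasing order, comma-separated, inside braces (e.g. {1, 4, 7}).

76 -> fault, frames {76}
35 -> fault, frames {76,35}
50 -> fault, frames {76,35,50}
76 -> hit
35 -> hit
50 -> hit
30 -> fault, frames {76,35,50,30}
76 -> hit
30 -> hit
19 -> fault, evict 35, frames {50,76,30,19}
50 -> hit
92 -> fault, evict 76, frames {30,19,50,92}
30 -> hit
19 -> hit
30 -> hit
70 -> fault, evict 50, frames {92,19,30,70}

{19, 30, 70, 92}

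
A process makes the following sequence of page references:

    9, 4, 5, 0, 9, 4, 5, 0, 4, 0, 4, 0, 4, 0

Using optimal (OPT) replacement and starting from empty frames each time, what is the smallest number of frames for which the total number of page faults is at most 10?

2

f=1: 14 faults
f=2: 7 faults
f=3: 5 faults
f=4: 4 faults
Smallest f with faults ≤ 10 is 2.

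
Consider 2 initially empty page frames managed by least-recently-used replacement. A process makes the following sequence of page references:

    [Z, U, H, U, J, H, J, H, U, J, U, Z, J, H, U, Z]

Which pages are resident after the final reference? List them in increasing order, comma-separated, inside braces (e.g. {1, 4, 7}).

{U, Z}

Z → fault, frames (Z)
U → fault, frames (Z U)
H → fault, evict Z, frames (U H)
U → hit
J → fault, evict H, frames (U J)
H → fault, evict U, frames (J H)
J → hit
H → hit
U → fault, evict J, frames (H U)
J → fault, evict H, frames (U J)
U → hit
Z → fault, evict J, frames (U Z)
J → fault, evict U, frames (Z J)
H → fault, evict Z, frames (J H)
U → fault, evict J, frames (H U)
Z → fault, evict H, frames (U Z)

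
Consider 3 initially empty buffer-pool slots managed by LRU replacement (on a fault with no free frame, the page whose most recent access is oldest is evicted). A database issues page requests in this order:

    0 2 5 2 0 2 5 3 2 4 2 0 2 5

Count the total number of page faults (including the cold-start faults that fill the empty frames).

0: fault, frames (0)
2: fault, frames (0 2)
5: fault, frames (0 2 5)
2: hit
0: hit
2: hit
5: hit
3: fault, evict 0, frames (2 5 3)
2: hit
4: fault, evict 5, frames (3 2 4)
2: hit
0: fault, evict 3, frames (4 2 0)
2: hit
5: fault, evict 4, frames (0 2 5)
Page faults: 7.

7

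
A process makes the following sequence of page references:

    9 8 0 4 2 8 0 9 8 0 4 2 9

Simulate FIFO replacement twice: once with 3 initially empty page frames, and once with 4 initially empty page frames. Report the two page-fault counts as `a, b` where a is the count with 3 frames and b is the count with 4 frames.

10, 11

3 frames: F F F F F F F F . . F F . → 10 faults.
4 frames: F F F F F . . F F F F F F → 11 faults.
11 > 10: adding a frame increased faults — Belady's anomaly.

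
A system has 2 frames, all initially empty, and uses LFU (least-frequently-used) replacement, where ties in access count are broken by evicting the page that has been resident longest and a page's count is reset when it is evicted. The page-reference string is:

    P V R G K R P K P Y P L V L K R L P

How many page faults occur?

P -> fault, frames [P]
V -> fault, frames [P, V]
R -> fault, evict P, frames [V, R]
G -> fault, evict V, frames [R, G]
K -> fault, evict R, frames [G, K]
R -> fault, evict G, frames [K, R]
P -> fault, evict K, frames [R, P]
K -> fault, evict R, frames [P, K]
P -> hit
Y -> fault, evict K, frames [P, Y]
P -> hit
L -> fault, evict Y, frames [P, L]
V -> fault, evict L, frames [P, V]
L -> fault, evict V, frames [P, L]
K -> fault, evict L, frames [P, K]
R -> fault, evict K, frames [P, R]
L -> fault, evict R, frames [P, L]
P -> hit
Page faults: 15.

15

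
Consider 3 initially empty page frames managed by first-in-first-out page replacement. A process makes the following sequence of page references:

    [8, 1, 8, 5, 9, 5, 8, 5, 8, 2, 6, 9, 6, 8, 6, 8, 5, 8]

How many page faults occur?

8: miss, frames (8)
1: miss, frames (8 1)
8: hit
5: miss, frames (8 1 5)
9: miss, evict 8, frames (1 5 9)
5: hit
8: miss, evict 1, frames (5 9 8)
5: hit
8: hit
2: miss, evict 5, frames (9 8 2)
6: miss, evict 9, frames (8 2 6)
9: miss, evict 8, frames (2 6 9)
6: hit
8: miss, evict 2, frames (6 9 8)
6: hit
8: hit
5: miss, evict 6, frames (9 8 5)
8: hit
Page faults: 10.

10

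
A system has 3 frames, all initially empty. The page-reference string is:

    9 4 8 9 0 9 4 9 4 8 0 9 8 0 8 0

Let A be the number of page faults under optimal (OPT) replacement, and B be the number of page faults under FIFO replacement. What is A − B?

-4

Under OPT: F F F . F . . . . F . . . . . . → 5 faults.
Under FIFO: F F F . F F F . . F F F . . . . → 9 faults.
A − B = 5 − 9 = -4.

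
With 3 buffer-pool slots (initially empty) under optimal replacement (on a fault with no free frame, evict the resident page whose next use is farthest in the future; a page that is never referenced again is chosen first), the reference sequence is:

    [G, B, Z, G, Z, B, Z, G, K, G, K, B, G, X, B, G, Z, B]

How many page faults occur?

G -> fault, frames {G}
B -> fault, frames {G,B}
Z -> fault, frames {G,B,Z}
G -> hit
Z -> hit
B -> hit
Z -> hit
G -> hit
K -> fault, evict Z, frames {G,B,K}
G -> hit
K -> hit
B -> hit
G -> hit
X -> fault, evict K, frames {G,B,X}
B -> hit
G -> hit
Z -> fault, evict X, frames {G,B,Z}
B -> hit
Page faults: 6.

6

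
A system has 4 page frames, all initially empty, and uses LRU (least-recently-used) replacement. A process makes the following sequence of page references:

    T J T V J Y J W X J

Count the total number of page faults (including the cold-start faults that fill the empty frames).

6

T -> fault, frames {T}
J -> fault, frames {T,J}
T -> hit
V -> fault, frames {J,T,V}
J -> hit
Y -> fault, frames {T,V,J,Y}
J -> hit
W -> fault, evict T, frames {V,Y,J,W}
X -> fault, evict V, frames {Y,J,W,X}
J -> hit
Page faults: 6.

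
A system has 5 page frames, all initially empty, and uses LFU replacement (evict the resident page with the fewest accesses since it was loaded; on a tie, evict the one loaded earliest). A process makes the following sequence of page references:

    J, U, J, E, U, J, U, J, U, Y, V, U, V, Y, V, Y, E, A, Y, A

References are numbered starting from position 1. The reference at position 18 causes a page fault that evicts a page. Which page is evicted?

pos 1: J -> miss, frames (J)
pos 2: U -> miss, frames (J U)
pos 3: J -> hit
pos 4: E -> miss, frames (J U E)
pos 5: U -> hit
pos 6: J -> hit
pos 7: U -> hit
pos 8: J -> hit
pos 9: U -> hit
pos 10: Y -> miss, frames (J U E Y)
pos 11: V -> miss, frames (J U E Y V)
pos 12: U -> hit
pos 13: V -> hit
pos 14: Y -> hit
pos 15: V -> hit
pos 16: Y -> hit
pos 17: E -> hit
pos 18: A -> miss, evict E, frames (J U Y V A)
At position 18, page E is evicted.

E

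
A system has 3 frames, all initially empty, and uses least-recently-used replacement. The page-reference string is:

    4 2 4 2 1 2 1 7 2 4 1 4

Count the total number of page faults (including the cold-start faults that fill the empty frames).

6

4 → fault, frames [4]
2 → fault, frames [4, 2]
4 → hit
2 → hit
1 → fault, frames [4, 2, 1]
2 → hit
1 → hit
7 → fault, evict 4, frames [2, 1, 7]
2 → hit
4 → fault, evict 1, frames [7, 2, 4]
1 → fault, evict 7, frames [2, 4, 1]
4 → hit
Page faults: 6.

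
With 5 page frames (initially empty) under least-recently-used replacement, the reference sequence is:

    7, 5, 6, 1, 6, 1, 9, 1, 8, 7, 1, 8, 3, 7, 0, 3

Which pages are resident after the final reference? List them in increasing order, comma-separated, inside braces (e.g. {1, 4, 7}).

7 -> fault, frames (7)
5 -> fault, frames (7 5)
6 -> fault, frames (7 5 6)
1 -> fault, frames (7 5 6 1)
6 -> hit
1 -> hit
9 -> fault, frames (7 5 6 1 9)
1 -> hit
8 -> fault, evict 7, frames (5 6 9 1 8)
7 -> fault, evict 5, frames (6 9 1 8 7)
1 -> hit
8 -> hit
3 -> fault, evict 6, frames (9 7 1 8 3)
7 -> hit
0 -> fault, evict 9, frames (1 8 3 7 0)
3 -> hit

{0, 1, 3, 7, 8}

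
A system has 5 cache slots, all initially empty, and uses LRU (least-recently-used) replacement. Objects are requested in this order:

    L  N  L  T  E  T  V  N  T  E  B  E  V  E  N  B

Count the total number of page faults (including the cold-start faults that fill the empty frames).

6

L → fault, frames (L)
N → fault, frames (L N)
L → hit
T → fault, frames (N L T)
E → fault, frames (N L T E)
T → hit
V → fault, frames (N L E T V)
N → hit
T → hit
E → hit
B → fault, evict L, frames (V N T E B)
E → hit
V → hit
E → hit
N → hit
B → hit
Page faults: 6.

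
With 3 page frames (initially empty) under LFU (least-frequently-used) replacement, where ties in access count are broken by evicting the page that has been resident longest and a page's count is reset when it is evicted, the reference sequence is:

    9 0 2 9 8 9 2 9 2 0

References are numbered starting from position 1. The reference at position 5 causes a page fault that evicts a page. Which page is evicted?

0

pos 1: 9 -> miss, frames [9]
pos 2: 0 -> miss, frames [9, 0]
pos 3: 2 -> miss, frames [9, 0, 2]
pos 4: 9 -> hit
pos 5: 8 -> miss, evict 0, frames [9, 2, 8]
At position 5, page 0 is evicted.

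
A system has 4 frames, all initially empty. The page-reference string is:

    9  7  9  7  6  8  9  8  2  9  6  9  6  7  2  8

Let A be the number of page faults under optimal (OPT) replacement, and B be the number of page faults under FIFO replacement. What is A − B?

Under OPT: F F . . F F . . F . . . . . . F → 6 faults.
Under FIFO: F F . . F F . . F F . . . F . . → 7 faults.
A − B = 6 − 7 = -1.

-1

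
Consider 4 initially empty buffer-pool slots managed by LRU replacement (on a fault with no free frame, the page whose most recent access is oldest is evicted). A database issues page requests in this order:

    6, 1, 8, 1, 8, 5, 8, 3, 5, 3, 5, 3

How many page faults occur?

5

6 -> miss, frames [6]
1 -> miss, frames [6, 1]
8 -> miss, frames [6, 1, 8]
1 -> hit
8 -> hit
5 -> miss, frames [6, 1, 8, 5]
8 -> hit
3 -> miss, evict 6, frames [1, 5, 8, 3]
5 -> hit
3 -> hit
5 -> hit
3 -> hit
Page faults: 5.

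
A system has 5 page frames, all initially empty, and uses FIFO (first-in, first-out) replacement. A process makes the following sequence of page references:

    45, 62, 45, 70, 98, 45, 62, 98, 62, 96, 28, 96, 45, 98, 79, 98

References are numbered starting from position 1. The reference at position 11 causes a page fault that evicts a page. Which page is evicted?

pos 1: 45: fault, frames [45]
pos 2: 62: fault, frames [45, 62]
pos 3: 45: hit
pos 4: 70: fault, frames [45, 62, 70]
pos 5: 98: fault, frames [45, 62, 70, 98]
pos 6: 45: hit
pos 7: 62: hit
pos 8: 98: hit
pos 9: 62: hit
pos 10: 96: fault, frames [45, 62, 70, 98, 96]
pos 11: 28: fault, evict 45, frames [62, 70, 98, 96, 28]
At position 11, page 45 is evicted.

45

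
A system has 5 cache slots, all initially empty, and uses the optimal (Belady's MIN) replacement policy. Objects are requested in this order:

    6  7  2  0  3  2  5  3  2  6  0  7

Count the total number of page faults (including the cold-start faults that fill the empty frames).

6: fault, frames {6}
7: fault, frames {6,7}
2: fault, frames {6,7,2}
0: fault, frames {6,7,2,0}
3: fault, frames {6,7,2,0,3}
2: hit
5: fault, evict 7, frames {6,2,0,3,5}
3: hit
2: hit
6: hit
0: hit
7: fault, evict 5, frames {6,2,0,3,7}
Page faults: 7.

7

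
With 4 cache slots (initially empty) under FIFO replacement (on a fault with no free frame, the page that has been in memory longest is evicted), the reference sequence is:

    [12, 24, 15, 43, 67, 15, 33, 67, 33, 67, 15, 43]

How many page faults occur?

12 → fault, frames [12]
24 → fault, frames [12, 24]
15 → fault, frames [12, 24, 15]
43 → fault, frames [12, 24, 15, 43]
67 → fault, evict 12, frames [24, 15, 43, 67]
15 → hit
33 → fault, evict 24, frames [15, 43, 67, 33]
67 → hit
33 → hit
67 → hit
15 → hit
43 → hit
Page faults: 6.

6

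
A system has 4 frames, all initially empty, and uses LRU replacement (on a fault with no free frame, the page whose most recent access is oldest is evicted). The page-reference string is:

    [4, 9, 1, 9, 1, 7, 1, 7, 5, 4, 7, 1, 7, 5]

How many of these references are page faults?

6

4 -> miss, frames [4]
9 -> miss, frames [4, 9]
1 -> miss, frames [4, 9, 1]
9 -> hit
1 -> hit
7 -> miss, frames [4, 9, 1, 7]
1 -> hit
7 -> hit
5 -> miss, evict 4, frames [9, 1, 7, 5]
4 -> miss, evict 9, frames [1, 7, 5, 4]
7 -> hit
1 -> hit
7 -> hit
5 -> hit
Page faults: 6.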